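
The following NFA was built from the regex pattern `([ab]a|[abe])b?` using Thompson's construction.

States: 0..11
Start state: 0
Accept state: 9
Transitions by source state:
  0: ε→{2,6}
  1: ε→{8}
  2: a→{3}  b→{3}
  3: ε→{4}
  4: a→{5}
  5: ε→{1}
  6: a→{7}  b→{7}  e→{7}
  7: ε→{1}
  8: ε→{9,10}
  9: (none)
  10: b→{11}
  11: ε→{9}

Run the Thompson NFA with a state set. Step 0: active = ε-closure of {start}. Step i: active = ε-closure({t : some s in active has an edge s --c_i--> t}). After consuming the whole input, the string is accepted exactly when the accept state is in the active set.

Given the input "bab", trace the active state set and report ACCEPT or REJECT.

Answer: ACCEPT

Trace:
S₀ = ε-closure({0}) = {0,2,6}
'b' @ 1: {1,3,4,7,8,9,10}  ✓accept
'a' @ 2: {1,5,8,9,10}  ✓accept
'b' @ 3: {9,11}  ✓accept
after full input: {9,11}  (accept=9 in)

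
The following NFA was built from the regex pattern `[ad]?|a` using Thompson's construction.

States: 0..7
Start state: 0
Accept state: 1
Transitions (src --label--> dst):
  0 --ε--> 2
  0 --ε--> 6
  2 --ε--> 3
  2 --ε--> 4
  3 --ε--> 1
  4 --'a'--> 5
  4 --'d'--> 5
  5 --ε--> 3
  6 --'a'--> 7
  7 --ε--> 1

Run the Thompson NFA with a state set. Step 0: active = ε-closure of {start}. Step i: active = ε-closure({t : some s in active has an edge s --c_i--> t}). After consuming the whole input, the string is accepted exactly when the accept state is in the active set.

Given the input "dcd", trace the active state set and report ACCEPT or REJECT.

start: ε-closure({0}) = {0,1,2,3,4,6}
'd' @ 1: {1,3,5}  ✓accept
'c' @ 2: {}  — dead — no transitions
rest 'd' ignored (set empty)
final: {}; accept 1 not in set

Answer: REJECT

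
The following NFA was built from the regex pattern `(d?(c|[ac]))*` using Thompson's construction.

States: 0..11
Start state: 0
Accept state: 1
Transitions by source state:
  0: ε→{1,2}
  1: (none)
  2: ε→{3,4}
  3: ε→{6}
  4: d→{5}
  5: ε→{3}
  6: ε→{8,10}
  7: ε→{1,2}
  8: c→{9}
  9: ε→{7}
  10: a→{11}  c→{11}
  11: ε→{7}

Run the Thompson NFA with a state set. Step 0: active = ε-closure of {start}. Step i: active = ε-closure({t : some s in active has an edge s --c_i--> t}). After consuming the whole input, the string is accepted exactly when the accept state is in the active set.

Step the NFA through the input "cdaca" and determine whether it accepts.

Answer: ACCEPT

Steps:
start: ε-closure({0}) = {0,1,2,3,4,6,8,10}
'c' @ 1: {1,2,3,4,6,7,8,9,10,11}  ✓accept
'd' @ 2: {3,5,6,8,10}
'a' @ 3: {1,2,3,4,6,7,8,10,11}  ✓accept
'c' @ 4: {1,2,3,4,6,7,8,9,10,11}  ✓accept
'a' @ 5: {1,2,3,4,6,7,8,10,11}  ✓accept
after full input: {1,2,3,4,6,7,8,10,11}  (accept=1 in)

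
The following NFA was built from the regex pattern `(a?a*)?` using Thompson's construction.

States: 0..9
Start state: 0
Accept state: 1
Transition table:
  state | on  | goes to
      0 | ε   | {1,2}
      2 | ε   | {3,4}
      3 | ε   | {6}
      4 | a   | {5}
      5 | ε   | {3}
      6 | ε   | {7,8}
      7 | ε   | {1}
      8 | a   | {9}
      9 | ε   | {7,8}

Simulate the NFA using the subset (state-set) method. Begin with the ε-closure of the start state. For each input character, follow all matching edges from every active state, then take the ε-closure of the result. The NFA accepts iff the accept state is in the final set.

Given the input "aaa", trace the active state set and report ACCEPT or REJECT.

S₀ = ε-closure({0}) = {0,1,2,3,4,6,7,8}
'a' @ 1: {1,3,5,6,7,8,9}  (accept∈set)
'a' @ 2: {1,7,8,9}  (accept∈set)
'a' @ 3: {1,7,8,9}  (accept∈set)
end set {1,7,8,9} — state 1 in

Answer: ACCEPT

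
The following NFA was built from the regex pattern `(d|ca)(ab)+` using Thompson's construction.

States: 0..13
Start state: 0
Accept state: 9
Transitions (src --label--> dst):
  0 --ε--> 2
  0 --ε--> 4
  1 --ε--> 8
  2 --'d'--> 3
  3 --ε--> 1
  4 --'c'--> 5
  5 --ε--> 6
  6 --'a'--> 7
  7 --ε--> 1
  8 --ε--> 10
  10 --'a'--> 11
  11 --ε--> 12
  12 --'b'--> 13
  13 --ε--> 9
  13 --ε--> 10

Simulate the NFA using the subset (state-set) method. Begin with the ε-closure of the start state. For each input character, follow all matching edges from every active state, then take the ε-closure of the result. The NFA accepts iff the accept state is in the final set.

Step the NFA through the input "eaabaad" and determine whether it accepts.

Answer: REJECT

Steps:
S₀ = ε-closure({0}) = {0,2,4}
'e' @ 1: {}  — dead — no transitions
rest 'aabaad' ignored (set empty)
final: {}; accept 9 not in set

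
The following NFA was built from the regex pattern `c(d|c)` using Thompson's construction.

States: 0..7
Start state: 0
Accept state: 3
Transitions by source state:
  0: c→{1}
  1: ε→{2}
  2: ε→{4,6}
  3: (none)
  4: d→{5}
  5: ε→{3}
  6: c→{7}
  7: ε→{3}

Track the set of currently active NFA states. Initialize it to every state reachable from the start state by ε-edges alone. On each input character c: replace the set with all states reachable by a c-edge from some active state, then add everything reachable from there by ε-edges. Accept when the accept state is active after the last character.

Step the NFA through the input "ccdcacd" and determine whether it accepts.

Answer: REJECT

Trace:
S₀ = ε-closure({0}) = {0}
'c' @ 1: {1,2,4,6}
'c' @ 2: {3,7}  (accept∈set)
'd' @ 3: {}  — dead — no transitions
rest 'cacd' ignored (set empty)
after full input: {}  (accept=3 not in)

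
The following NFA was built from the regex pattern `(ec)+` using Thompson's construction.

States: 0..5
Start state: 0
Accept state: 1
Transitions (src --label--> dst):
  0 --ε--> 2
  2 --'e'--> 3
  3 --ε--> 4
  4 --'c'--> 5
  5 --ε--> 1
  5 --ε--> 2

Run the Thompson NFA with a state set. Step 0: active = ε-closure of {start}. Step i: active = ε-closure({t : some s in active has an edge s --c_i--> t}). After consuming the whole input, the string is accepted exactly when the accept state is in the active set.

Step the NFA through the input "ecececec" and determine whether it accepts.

Answer: ACCEPT

Steps:
S₀ = ε-closure({0}) = {0,2}
'e' @ 1: {3,4}
'c' @ 2: {1,2,5}  (accept∈set)
'e' @ 3: {3,4}
'c' @ 4: {1,2,5}  (accept∈set)
'e' @ 5: {3,4}
'c' @ 6: {1,2,5}  (accept∈set)
'e' @ 7: {3,4}
'c' @ 8: {1,2,5}  (accept∈set)
final: {1,2,5}; accept 1 in set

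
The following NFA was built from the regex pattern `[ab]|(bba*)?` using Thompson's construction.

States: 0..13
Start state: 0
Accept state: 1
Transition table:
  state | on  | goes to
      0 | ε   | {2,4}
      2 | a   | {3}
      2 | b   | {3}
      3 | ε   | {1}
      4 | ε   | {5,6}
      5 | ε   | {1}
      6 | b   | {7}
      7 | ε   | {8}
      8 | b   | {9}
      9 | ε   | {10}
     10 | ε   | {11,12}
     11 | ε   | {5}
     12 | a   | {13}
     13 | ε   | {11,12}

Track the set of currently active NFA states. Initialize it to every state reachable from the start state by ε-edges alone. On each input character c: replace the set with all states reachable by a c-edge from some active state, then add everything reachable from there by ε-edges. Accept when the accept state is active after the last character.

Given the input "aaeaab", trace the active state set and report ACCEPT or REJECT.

start: ε-closure({0}) = {0,1,2,4,5,6}
'a' @ 1: {1,3}  ✓accept
'a' @ 2: {}  — state set empty
rest 'eaab' ignored (set empty)
end set {} — state 1 not in

Answer: REJECT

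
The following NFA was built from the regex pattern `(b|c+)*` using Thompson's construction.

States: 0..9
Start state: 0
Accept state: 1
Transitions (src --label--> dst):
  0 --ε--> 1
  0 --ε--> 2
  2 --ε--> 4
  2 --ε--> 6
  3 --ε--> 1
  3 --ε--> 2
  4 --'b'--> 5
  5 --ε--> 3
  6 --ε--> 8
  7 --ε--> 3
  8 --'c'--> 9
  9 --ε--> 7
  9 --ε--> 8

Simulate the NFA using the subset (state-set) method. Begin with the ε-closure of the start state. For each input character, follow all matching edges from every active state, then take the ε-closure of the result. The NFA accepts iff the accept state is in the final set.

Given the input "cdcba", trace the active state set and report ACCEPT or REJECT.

S₀ = ε-closure({0}) = {0,1,2,4,6,8}
'c' @ 1: {1,2,3,4,6,7,8,9}  ✓accept
'd' @ 2: {}  — no active states
rest 'cba' ignored (set empty)
end set {} — state 1 not in

Answer: REJECT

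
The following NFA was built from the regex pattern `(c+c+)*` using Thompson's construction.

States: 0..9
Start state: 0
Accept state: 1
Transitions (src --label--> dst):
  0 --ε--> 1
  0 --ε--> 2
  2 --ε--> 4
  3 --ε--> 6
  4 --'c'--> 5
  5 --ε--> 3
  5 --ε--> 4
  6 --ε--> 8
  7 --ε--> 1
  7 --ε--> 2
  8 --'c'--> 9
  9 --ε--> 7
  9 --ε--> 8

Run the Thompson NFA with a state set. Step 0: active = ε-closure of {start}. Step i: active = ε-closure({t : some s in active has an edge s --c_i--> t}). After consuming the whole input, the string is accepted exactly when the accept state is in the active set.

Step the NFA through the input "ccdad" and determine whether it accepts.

Answer: REJECT

Steps:
S₀ = ε-closure({0}) = {0,1,2,4}
'c' @ 1: {3,4,5,6,8}
'c' @ 2: {1,2,3,4,5,6,7,8,9}  ✓accept
'd' @ 3: {}  — no active states
rest 'ad' ignored (set empty)
end set {} — state 1 not in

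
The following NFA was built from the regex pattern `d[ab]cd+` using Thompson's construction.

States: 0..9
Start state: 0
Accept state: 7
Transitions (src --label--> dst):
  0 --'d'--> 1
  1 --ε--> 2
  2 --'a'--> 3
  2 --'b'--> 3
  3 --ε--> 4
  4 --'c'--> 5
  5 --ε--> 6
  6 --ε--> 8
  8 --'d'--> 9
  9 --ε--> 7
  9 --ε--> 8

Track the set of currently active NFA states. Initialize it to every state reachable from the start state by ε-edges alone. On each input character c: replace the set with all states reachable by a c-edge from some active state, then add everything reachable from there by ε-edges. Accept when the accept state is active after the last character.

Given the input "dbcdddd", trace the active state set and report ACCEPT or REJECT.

S₀ = ε-closure({0}) = {0}
'd' @ 1: {1,2}
'b' @ 2: {3,4}
'c' @ 3: {5,6,8}
'd' @ 4: {7,8,9}  ✓accept
'd' @ 5: {7,8,9}  ✓accept
'd' @ 6: {7,8,9}  ✓accept
'd' @ 7: {7,8,9}  ✓accept
after full input: {7,8,9}  (accept=7 in)

Answer: ACCEPT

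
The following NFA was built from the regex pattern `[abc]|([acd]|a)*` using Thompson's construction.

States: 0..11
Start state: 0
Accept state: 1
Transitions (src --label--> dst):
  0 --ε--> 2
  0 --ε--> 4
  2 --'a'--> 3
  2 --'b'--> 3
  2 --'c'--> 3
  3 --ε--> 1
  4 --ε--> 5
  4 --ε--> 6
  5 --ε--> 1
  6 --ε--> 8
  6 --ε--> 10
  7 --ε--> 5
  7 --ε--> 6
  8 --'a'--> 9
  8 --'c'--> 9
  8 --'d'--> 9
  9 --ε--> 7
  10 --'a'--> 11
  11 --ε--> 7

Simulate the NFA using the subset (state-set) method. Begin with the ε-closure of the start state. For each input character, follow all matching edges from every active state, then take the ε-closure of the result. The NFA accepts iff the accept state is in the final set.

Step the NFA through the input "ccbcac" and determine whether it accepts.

Answer: REJECT

Steps:
start: ε-closure({0}) = {0,1,2,4,5,6,8,10}
'c' @ 1: {1,3,5,6,7,8,9,10}  (accept∈set)
'c' @ 2: {1,5,6,7,8,9,10}  (accept∈set)
'b' @ 3: {}  — dead — no transitions
rest 'cac' ignored (set empty)
after full input: {}  (accept=1 not in)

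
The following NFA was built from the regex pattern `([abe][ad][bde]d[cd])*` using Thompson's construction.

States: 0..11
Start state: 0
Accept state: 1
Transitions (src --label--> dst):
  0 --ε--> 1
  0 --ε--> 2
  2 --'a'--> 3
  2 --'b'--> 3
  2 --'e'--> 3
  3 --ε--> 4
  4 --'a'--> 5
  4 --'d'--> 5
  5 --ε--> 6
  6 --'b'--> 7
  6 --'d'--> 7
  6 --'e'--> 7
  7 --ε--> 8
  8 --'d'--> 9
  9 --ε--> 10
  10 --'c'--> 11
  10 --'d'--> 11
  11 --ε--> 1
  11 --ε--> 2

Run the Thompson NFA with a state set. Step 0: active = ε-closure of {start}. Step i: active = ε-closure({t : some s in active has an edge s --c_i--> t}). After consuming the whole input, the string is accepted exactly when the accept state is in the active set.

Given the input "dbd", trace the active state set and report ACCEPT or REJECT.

Answer: REJECT

Steps:
start: ε-closure({0}) = {0,1,2}
'd' @ 1: {}  — state set empty
rest 'bd' ignored (set empty)
final: {}; accept 1 not in set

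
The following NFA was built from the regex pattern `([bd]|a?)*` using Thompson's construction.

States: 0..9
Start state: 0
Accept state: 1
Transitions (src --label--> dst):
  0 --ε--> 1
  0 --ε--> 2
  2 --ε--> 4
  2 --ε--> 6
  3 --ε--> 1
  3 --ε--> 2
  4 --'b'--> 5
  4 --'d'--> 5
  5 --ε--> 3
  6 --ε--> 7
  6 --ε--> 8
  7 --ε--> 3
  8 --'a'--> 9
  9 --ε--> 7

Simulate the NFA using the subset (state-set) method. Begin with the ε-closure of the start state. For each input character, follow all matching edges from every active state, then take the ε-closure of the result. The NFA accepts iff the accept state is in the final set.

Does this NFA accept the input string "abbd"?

Answer: ACCEPT

Trace:
start: ε-closure({0}) = {0,1,2,3,4,6,7,8}
'a' @ 1: {1,2,3,4,6,7,8,9}  (accept∈set)
'b' @ 2: {1,2,3,4,5,6,7,8}  (accept∈set)
'b' @ 3: {1,2,3,4,5,6,7,8}  (accept∈set)
'd' @ 4: {1,2,3,4,5,6,7,8}  (accept∈set)
final: {1,2,3,4,5,6,7,8}; accept 1 in set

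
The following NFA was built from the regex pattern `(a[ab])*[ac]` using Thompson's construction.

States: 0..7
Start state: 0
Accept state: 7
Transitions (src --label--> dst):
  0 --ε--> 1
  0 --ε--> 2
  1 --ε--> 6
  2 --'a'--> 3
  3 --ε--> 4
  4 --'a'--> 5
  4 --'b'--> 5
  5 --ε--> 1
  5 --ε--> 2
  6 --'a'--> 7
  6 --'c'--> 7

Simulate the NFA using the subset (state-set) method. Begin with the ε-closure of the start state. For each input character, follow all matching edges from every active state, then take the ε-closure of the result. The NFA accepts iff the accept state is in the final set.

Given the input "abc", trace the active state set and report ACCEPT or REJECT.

Answer: ACCEPT

Trace:
start: ε-closure({0}) = {0,1,2,6}
'a' @ 1: {3,4,7}  [accepting]
'b' @ 2: {1,2,5,6}
'c' @ 3: {7}  [accepting]
end set {7} — state 7 in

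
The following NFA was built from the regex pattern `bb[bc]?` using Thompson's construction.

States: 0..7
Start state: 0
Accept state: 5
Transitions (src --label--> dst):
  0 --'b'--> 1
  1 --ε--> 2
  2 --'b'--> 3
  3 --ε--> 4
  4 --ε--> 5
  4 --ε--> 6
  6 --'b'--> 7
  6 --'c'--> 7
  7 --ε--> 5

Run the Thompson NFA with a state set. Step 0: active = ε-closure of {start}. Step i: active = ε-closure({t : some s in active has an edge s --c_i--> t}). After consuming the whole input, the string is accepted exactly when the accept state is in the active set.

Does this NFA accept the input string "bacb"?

Answer: REJECT

Steps:
S₀ = ε-closure({0}) = {0}
'b' @ 1: {1,2}
'a' @ 2: {}  — dead — no transitions
rest 'cb' ignored (set empty)
final: {}; accept 5 not in set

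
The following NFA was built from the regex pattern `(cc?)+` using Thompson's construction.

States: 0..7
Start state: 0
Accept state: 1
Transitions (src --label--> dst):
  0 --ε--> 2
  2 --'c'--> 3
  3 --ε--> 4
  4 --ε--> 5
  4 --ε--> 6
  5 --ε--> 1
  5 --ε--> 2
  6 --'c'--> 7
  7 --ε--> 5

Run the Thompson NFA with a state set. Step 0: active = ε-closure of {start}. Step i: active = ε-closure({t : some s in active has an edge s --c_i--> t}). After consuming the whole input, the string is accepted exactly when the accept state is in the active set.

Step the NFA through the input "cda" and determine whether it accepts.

initial (ε-close {0}): {0,2}
'c' @ 1: {1,2,3,4,5,6}  [accepting]
'd' @ 2: {}  — state set empty
rest 'a' ignored (set empty)
final: {}; accept 1 not in set

Answer: REJECT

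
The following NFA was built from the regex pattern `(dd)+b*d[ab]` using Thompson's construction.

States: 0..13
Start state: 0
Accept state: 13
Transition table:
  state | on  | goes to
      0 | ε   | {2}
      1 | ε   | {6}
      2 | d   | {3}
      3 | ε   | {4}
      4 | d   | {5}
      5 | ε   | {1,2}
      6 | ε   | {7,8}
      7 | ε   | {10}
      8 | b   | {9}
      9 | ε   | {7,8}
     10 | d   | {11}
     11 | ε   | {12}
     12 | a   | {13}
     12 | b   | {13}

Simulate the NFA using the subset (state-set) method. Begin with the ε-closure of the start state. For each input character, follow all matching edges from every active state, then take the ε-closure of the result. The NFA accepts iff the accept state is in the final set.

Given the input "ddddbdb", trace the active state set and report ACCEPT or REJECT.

Answer: ACCEPT

Steps:
start: ε-closure({0}) = {0,2}
'd' @ 1: {3,4}
'd' @ 2: {1,2,5,6,7,8,10}
'd' @ 3: {3,4,11,12}
'd' @ 4: {1,2,5,6,7,8,10}
'b' @ 5: {7,8,9,10}
'd' @ 6: {11,12}
'b' @ 7: {13}  (accept∈set)
end set {13} — state 13 in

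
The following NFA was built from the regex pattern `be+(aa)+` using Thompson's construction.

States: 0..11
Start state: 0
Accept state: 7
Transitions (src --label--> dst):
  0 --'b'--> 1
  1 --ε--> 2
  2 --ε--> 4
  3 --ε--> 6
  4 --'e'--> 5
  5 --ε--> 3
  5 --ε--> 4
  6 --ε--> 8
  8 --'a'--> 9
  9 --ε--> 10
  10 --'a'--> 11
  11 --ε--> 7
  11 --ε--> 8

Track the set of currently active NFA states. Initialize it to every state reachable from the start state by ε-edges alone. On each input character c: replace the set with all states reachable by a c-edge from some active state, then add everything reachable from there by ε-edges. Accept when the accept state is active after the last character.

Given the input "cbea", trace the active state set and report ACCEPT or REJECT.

Answer: REJECT

Steps:
initial (ε-close {0}): {0}
'c' @ 1: {}  — no active states
rest 'bea' ignored (set empty)
final: {}; accept 7 not in set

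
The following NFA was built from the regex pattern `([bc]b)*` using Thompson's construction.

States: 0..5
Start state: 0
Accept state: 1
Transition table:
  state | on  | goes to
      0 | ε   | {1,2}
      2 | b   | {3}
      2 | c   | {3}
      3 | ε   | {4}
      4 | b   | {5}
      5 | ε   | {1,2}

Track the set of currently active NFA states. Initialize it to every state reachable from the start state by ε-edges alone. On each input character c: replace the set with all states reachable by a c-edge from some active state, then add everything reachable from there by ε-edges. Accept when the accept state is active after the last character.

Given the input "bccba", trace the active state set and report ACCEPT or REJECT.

Answer: REJECT

Derivation:
S₀ = ε-closure({0}) = {0,1,2}
'b' @ 1: {3,4}
'c' @ 2: {}  — dead — no transitions
rest 'cba' ignored (set empty)
end set {} — state 1 not in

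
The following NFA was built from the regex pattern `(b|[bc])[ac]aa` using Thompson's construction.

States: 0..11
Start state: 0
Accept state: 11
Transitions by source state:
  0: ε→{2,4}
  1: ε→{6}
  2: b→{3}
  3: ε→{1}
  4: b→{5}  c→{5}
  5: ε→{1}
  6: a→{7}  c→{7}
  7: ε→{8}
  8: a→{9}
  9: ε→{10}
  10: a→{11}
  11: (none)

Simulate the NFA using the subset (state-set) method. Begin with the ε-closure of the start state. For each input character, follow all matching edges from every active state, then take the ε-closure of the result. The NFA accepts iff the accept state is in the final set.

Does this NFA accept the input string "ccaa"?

Answer: ACCEPT

Trace:
start: ε-closure({0}) = {0,2,4}
'c' @ 1: {1,5,6}
'c' @ 2: {7,8}
'a' @ 3: {9,10}
'a' @ 4: {11}  (accept∈set)
end set {11} — state 11 in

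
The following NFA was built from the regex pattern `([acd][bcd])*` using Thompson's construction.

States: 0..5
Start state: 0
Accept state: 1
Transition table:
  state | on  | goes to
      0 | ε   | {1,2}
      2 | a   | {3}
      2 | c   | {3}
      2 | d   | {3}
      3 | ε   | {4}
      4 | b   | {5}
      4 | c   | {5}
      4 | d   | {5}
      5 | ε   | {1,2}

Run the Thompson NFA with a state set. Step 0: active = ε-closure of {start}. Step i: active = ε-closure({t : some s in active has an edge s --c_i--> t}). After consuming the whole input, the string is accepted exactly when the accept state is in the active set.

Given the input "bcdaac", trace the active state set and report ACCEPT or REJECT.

initial (ε-close {0}): {0,1,2}
'b' @ 1: {}  — state set empty
rest 'cdaac' ignored (set empty)
after full input: {}  (accept=1 not in)

Answer: REJECT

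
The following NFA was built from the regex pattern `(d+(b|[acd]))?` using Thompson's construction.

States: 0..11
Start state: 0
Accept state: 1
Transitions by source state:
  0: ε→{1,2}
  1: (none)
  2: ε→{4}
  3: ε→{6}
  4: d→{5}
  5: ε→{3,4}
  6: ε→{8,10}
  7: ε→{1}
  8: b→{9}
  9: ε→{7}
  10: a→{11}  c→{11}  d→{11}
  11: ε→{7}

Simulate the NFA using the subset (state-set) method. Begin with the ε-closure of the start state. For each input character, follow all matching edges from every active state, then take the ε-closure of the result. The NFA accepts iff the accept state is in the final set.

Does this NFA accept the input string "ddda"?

start: ε-closure({0}) = {0,1,2,4}
'd' @ 1: {3,4,5,6,8,10}
'd' @ 2: {1,3,4,5,6,7,8,10,11}  (accept∈set)
'd' @ 3: {1,3,4,5,6,7,8,10,11}  (accept∈set)
'a' @ 4: {1,7,11}  (accept∈set)
final: {1,7,11}; accept 1 in set

Answer: ACCEPT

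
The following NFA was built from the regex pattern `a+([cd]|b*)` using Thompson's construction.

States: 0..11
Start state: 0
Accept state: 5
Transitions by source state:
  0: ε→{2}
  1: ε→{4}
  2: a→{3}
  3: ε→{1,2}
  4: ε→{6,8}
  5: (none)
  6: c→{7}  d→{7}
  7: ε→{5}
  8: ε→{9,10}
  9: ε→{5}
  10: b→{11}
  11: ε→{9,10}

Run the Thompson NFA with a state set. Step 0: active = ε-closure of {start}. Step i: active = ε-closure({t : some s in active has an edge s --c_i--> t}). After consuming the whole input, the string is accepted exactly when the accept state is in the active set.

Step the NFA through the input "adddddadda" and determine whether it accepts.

S₀ = ε-closure({0}) = {0,2}
'a' @ 1: {1,2,3,4,5,6,8,9,10}  ✓accept
'd' @ 2: {5,7}  ✓accept
'd' @ 3: {}  — state set empty
rest 'dddadda' ignored (set empty)
final: {}; accept 5 not in set

Answer: REJECT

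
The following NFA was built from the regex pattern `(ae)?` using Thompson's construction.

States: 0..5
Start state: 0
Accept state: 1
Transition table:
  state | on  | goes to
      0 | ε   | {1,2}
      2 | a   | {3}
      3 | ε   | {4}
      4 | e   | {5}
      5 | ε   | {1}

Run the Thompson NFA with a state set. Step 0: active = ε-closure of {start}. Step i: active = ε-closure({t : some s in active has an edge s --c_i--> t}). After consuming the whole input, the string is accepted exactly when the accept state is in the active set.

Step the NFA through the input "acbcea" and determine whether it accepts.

Answer: REJECT

Steps:
initial (ε-close {0}): {0,1,2}
'a' @ 1: {3,4}
'c' @ 2: {}  — state set empty
rest 'bcea' ignored (set empty)
end set {} — state 1 not in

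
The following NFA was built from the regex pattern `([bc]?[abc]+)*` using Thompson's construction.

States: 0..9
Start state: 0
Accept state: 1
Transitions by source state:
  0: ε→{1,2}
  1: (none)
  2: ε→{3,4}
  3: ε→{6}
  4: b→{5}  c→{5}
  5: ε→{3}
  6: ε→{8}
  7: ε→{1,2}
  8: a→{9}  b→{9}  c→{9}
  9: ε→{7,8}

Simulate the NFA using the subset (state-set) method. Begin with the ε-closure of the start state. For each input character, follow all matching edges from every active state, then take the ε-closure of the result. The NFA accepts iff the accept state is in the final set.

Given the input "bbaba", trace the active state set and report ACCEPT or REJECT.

Answer: ACCEPT

Derivation:
S₀ = ε-closure({0}) = {0,1,2,3,4,6,8}
'b' @ 1: {1,2,3,4,5,6,7,8,9}  (accept∈set)
'b' @ 2: {1,2,3,4,5,6,7,8,9}  (accept∈set)
'a' @ 3: {1,2,3,4,6,7,8,9}  (accept∈set)
'b' @ 4: {1,2,3,4,5,6,7,8,9}  (accept∈set)
'a' @ 5: {1,2,3,4,6,7,8,9}  (accept∈set)
after full input: {1,2,3,4,6,7,8,9}  (accept=1 in)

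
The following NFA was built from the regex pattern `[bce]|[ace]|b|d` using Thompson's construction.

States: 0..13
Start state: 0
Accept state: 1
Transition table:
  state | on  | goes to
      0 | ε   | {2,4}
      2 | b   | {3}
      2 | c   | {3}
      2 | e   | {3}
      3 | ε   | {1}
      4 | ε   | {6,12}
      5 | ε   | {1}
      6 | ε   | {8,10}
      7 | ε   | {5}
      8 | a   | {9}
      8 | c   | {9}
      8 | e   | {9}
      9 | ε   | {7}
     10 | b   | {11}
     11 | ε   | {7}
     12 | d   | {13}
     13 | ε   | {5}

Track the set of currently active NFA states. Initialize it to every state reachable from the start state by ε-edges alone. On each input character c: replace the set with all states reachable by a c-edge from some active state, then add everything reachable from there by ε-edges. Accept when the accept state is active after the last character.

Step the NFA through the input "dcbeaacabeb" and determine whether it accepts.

Answer: REJECT

Steps:
S₀ = ε-closure({0}) = {0,2,4,6,8,10,12}
'd' @ 1: {1,5,13}  ✓accept
'c' @ 2: {}  — dead — no transitions
rest 'beaacabeb' ignored (set empty)
final: {}; accept 1 not in set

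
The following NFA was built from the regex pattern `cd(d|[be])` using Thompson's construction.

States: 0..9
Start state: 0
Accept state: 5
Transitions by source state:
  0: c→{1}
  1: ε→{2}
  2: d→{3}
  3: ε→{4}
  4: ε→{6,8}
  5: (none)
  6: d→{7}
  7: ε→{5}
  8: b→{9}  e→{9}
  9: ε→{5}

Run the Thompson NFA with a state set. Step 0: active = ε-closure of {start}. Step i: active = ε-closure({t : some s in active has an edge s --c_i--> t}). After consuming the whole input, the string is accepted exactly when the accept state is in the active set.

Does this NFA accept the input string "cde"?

initial (ε-close {0}): {0}
'c' @ 1: {1,2}
'd' @ 2: {3,4,6,8}
'e' @ 3: {5,9}  (accept∈set)
end set {5,9} — state 5 in

Answer: ACCEPT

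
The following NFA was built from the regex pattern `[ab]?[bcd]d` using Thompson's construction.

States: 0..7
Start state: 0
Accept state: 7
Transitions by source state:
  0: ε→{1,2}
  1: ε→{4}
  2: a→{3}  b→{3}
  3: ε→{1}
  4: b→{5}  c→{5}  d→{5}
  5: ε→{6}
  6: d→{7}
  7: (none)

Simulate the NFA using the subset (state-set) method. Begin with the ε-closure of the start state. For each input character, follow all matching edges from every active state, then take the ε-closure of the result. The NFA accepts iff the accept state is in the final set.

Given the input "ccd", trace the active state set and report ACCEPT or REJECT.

initial (ε-close {0}): {0,1,2,4}
'c' @ 1: {5,6}
'c' @ 2: {}  — state set empty
rest 'd' ignored (set empty)
after full input: {}  (accept=7 not in)

Answer: REJECT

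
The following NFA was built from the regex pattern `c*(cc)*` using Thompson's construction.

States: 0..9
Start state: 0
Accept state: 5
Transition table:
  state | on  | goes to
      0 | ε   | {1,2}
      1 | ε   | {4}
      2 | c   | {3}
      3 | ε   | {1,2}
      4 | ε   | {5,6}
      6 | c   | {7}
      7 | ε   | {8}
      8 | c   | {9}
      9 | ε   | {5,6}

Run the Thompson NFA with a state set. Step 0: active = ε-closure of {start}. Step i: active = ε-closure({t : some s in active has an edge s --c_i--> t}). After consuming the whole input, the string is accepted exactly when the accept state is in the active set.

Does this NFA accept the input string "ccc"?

S₀ = ε-closure({0}) = {0,1,2,4,5,6}
'c' @ 1: {1,2,3,4,5,6,7,8}  ✓accept
'c' @ 2: {1,2,3,4,5,6,7,8,9}  ✓accept
'c' @ 3: {1,2,3,4,5,6,7,8,9}  ✓accept
final: {1,2,3,4,5,6,7,8,9}; accept 5 in set

Answer: ACCEPT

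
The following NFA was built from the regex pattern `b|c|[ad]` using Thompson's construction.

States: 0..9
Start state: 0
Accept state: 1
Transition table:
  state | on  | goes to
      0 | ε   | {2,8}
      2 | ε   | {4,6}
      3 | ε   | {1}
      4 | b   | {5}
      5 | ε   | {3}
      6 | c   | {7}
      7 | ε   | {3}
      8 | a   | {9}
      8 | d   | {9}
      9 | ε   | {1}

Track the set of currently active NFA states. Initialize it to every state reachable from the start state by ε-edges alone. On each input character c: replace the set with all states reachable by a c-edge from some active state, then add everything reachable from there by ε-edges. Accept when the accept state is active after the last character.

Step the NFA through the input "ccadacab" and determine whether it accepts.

S₀ = ε-closure({0}) = {0,2,4,6,8}
'c' @ 1: {1,3,7}  [accepting]
'c' @ 2: {}  — dead — no transitions
rest 'adacab' ignored (set empty)
final: {}; accept 1 not in set

Answer: REJECT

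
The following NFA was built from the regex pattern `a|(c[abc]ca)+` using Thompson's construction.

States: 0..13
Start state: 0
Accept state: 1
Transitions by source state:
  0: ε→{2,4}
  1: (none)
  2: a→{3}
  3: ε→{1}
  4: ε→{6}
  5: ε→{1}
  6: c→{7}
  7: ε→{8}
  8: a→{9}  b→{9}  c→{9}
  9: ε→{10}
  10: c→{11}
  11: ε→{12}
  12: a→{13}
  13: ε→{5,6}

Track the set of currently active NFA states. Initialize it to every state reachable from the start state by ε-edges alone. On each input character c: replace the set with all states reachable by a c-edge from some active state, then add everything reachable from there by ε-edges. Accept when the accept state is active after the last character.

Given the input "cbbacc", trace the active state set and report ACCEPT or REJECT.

S₀ = ε-closure({0}) = {0,2,4,6}
'c' @ 1: {7,8}
'b' @ 2: {9,10}
'b' @ 3: {}  — state set empty
rest 'acc' ignored (set empty)
final: {}; accept 1 not in set

Answer: REJECT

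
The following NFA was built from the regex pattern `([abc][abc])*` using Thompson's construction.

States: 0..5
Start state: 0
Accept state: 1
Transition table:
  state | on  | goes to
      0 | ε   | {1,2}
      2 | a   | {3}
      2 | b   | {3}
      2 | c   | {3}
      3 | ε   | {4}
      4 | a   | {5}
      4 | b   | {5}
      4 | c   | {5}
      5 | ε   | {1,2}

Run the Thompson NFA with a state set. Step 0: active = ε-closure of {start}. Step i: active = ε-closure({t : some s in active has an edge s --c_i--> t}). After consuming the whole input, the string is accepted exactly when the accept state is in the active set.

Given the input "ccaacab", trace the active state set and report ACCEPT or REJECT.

Answer: REJECT

Trace:
start: ε-closure({0}) = {0,1,2}
'c' @ 1: {3,4}
'c' @ 2: {1,2,5}  [accepting]
'a' @ 3: {3,4}
'a' @ 4: {1,2,5}  [accepting]
'c' @ 5: {3,4}
'a' @ 6: {1,2,5}  [accepting]
'b' @ 7: {3,4}
final: {3,4}; accept 1 not in set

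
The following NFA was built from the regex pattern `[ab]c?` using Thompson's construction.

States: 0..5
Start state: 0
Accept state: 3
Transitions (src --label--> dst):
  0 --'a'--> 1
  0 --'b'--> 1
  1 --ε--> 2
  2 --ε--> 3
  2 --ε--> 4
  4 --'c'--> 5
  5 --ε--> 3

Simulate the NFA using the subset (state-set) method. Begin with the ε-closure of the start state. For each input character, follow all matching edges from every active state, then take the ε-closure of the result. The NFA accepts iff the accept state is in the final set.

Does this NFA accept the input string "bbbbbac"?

Answer: REJECT

Derivation:
initial (ε-close {0}): {0}
'b' @ 1: {1,2,3,4}  ✓accept
'b' @ 2: {}  — state set empty
rest 'bbbac' ignored (set empty)
end set {} — state 3 not in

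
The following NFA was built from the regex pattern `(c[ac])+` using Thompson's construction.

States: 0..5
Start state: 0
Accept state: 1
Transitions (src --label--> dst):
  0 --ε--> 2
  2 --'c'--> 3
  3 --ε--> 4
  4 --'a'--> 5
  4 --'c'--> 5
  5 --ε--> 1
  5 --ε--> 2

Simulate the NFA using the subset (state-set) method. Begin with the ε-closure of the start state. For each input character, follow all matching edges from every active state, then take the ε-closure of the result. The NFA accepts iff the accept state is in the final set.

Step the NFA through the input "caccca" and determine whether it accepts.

Answer: ACCEPT

Derivation:
initial (ε-close {0}): {0,2}
'c' @ 1: {3,4}
'a' @ 2: {1,2,5}  ✓accept
'c' @ 3: {3,4}
'c' @ 4: {1,2,5}  ✓accept
'c' @ 5: {3,4}
'a' @ 6: {1,2,5}  ✓accept
after full input: {1,2,5}  (accept=1 in)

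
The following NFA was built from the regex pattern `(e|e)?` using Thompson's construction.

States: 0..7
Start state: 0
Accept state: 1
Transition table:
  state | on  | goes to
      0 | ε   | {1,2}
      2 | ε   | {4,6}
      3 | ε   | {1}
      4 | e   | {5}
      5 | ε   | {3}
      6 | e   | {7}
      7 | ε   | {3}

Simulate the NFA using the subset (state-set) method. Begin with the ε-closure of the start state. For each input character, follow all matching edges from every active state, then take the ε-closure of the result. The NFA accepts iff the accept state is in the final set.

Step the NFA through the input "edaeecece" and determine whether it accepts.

Answer: REJECT

Trace:
start: ε-closure({0}) = {0,1,2,4,6}
'e' @ 1: {1,3,5,7}  [accepting]
'd' @ 2: {}  — no active states
rest 'aeecece' ignored (set empty)
end set {} — state 1 not in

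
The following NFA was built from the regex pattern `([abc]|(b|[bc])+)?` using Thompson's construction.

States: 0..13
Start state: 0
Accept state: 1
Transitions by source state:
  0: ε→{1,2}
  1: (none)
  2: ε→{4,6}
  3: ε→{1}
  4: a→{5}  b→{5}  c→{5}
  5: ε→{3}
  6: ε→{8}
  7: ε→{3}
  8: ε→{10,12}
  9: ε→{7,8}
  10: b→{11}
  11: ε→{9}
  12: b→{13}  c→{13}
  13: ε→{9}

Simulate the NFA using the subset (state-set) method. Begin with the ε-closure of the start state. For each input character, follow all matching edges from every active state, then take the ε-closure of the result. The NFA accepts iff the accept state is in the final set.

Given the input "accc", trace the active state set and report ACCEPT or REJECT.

Answer: REJECT

Trace:
start: ε-closure({0}) = {0,1,2,4,6,8,10,12}
'a' @ 1: {1,3,5}  ✓accept
'c' @ 2: {}  — dead — no transitions
rest 'cc' ignored (set empty)
after full input: {}  (accept=1 not in)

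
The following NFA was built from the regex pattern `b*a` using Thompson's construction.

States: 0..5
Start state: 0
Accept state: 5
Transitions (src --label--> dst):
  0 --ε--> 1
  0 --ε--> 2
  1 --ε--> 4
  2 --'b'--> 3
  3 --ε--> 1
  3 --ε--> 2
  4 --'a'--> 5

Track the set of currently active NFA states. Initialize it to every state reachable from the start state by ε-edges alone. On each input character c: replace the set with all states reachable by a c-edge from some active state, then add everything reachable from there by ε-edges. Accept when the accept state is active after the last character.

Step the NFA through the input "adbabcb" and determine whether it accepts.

start: ε-closure({0}) = {0,1,2,4}
'a' @ 1: {5}  ✓accept
'd' @ 2: {}  — no active states
rest 'babcb' ignored (set empty)
after full input: {}  (accept=5 not in)

Answer: REJECT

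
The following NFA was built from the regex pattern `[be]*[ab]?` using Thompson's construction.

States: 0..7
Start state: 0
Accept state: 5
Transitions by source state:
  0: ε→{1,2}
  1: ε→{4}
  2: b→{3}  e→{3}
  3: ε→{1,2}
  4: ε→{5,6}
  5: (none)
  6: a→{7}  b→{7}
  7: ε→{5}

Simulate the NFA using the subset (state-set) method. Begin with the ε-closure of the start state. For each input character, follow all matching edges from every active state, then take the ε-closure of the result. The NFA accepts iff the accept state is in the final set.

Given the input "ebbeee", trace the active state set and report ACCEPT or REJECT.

Answer: ACCEPT

Steps:
start: ε-closure({0}) = {0,1,2,4,5,6}
'e' @ 1: {1,2,3,4,5,6}  (accept∈set)
'b' @ 2: {1,2,3,4,5,6,7}  (accept∈set)
'b' @ 3: {1,2,3,4,5,6,7}  (accept∈set)
'e' @ 4: {1,2,3,4,5,6}  (accept∈set)
'e' @ 5: {1,2,3,4,5,6}  (accept∈set)
'e' @ 6: {1,2,3,4,5,6}  (accept∈set)
end set {1,2,3,4,5,6} — state 5 in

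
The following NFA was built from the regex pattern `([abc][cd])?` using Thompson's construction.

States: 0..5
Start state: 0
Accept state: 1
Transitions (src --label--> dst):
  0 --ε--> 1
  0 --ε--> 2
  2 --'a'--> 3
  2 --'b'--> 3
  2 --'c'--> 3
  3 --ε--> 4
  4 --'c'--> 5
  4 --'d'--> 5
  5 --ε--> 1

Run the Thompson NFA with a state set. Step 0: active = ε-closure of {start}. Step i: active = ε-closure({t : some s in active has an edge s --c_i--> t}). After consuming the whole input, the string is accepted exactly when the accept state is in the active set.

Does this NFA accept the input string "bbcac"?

S₀ = ε-closure({0}) = {0,1,2}
'b' @ 1: {3,4}
'b' @ 2: {}  — state set empty
rest 'cac' ignored (set empty)
final: {}; accept 1 not in set

Answer: REJECT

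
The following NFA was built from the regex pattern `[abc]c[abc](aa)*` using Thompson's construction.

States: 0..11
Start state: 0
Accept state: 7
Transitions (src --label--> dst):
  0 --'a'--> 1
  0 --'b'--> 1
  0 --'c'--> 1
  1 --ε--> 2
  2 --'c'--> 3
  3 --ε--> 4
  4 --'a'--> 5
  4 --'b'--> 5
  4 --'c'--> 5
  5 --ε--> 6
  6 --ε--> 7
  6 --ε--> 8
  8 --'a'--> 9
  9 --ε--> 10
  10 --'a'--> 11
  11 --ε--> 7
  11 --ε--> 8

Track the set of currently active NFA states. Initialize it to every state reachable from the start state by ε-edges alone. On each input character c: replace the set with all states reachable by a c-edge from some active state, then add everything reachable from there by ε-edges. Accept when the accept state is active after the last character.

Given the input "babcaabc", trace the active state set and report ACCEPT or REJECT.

initial (ε-close {0}): {0}
'b' @ 1: {1,2}
'a' @ 2: {}  — state set empty
rest 'bcaabc' ignored (set empty)
after full input: {}  (accept=7 not in)

Answer: REJECT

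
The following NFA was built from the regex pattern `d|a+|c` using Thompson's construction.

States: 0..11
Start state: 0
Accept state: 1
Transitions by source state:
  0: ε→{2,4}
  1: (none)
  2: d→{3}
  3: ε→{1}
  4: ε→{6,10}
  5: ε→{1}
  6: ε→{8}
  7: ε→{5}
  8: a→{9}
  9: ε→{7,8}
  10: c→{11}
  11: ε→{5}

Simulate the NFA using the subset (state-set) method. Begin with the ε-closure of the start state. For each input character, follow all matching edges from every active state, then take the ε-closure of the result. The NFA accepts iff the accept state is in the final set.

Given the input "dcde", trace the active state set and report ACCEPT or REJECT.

Answer: REJECT

Steps:
initial (ε-close {0}): {0,2,4,6,8,10}
'd' @ 1: {1,3}  [accepting]
'c' @ 2: {}  — no active states
rest 'de' ignored (set empty)
after full input: {}  (accept=1 not in)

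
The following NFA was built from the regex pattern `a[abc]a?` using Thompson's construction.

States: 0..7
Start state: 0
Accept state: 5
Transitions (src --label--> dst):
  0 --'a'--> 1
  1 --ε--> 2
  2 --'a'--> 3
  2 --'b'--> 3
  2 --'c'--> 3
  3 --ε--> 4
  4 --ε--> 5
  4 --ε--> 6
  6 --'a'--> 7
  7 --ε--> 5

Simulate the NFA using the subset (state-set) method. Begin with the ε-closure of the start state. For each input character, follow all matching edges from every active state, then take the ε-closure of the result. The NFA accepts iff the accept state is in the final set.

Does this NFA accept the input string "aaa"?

start: ε-closure({0}) = {0}
'a' @ 1: {1,2}
'a' @ 2: {3,4,5,6}  [accepting]
'a' @ 3: {5,7}  [accepting]
after full input: {5,7}  (accept=5 in)

Answer: ACCEPT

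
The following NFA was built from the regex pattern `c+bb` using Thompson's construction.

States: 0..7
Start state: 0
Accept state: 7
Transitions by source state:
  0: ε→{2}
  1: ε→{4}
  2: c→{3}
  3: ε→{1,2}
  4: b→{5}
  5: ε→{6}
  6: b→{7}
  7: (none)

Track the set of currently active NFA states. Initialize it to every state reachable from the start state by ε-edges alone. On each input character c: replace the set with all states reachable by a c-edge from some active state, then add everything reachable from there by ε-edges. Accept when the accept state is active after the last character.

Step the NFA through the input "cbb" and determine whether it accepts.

Answer: ACCEPT

Steps:
start: ε-closure({0}) = {0,2}
'c' @ 1: {1,2,3,4}
'b' @ 2: {5,6}
'b' @ 3: {7}  (accept∈set)
final: {7}; accept 7 in set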